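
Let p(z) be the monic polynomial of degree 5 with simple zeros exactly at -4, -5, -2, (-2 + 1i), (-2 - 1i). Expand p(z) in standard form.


The polynomial is p(z) = ∏_{α ∈ S} (z − α), where S = {-4, -5, -2, (-2 + 1i), (-2 - 1i)}.
Expanding the product yields: p(z) = z^5 + 15·z^4 + 87·z^3 + 247·z^2 + 350·z + 200.
Note conjugate pairs combine to real quadratics: (z − (-2+1i))(z − (-2−1i)) = z² + 4z + 5.
The resulting polynomial has degree 5 and real coefficients as required.

p(z) = z^5 + 15·z^4 + 87·z^3 + 247·z^2 + 350·z + 200.


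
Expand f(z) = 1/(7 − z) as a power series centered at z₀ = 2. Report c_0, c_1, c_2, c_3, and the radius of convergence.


Let w = z − z₀, so z = z₀ + w.
Then 7 − z = 7 − (z₀ + w) = (7 − z₀) − w = 5 − w.
f(z) = 1/(5 − w) = (1/(5)) · 1/(1 − w/(5)) = Σ_{n≥0} w^n / (5)^(n+1).
So c_n = 1/(5)^(n+1):
  c_0 = 1/(5)^1 = 1/5.
  c_1 = 1/(5)^2 = 1/25.
  c_2 = 1/(5)^3 = 1/125.
  c_3 = 1/(5)^4 = 1/625.
The series is valid for |w/d| < 1, i.e. |z − z₀| < |d|.
Radius of convergence: R = |7 − z₀| = |5| = 5 (distance from z₀ to the singularity z = 7).

c_0 = 1/5, c_1 = 1/25, c_2 = 1/125, c_3 = 1/625; R = 5.


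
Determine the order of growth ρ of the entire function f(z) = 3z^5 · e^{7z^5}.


M(r) = max_{|z|=r} |3|·|z|^5·|e^{7z^5}| = 3·r^5 · e^{7r^5} (the factors attain their maxima compatibly on |z|=r). Then log M(r) = log 3 + 5·log r + 7r^5, dominated by the last term, so log log M(r) ~ 5·log r. The polynomial factor 3z^5 contributes only a log r term and does not affect the order. ρ = 5.
Therefore ρ = 5.

Order ρ = 5.


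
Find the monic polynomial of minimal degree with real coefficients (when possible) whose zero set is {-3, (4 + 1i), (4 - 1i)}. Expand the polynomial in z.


The polynomial is p(z) = ∏_{α ∈ S} (z − α), where S = {-3, (4 + 1i), (4 - 1i)}.
Expanding the product yields: p(z) = z^3 -5·z^2 -7·z + 51.
Note conjugate pairs combine to real quadratics: (z − (4+1i))(z − (4−1i)) = z² − 8z + 17.
The resulting polynomial has degree 3 and real coefficients as required.

p(z) = z^3 -5·z^2 -7·z + 51.


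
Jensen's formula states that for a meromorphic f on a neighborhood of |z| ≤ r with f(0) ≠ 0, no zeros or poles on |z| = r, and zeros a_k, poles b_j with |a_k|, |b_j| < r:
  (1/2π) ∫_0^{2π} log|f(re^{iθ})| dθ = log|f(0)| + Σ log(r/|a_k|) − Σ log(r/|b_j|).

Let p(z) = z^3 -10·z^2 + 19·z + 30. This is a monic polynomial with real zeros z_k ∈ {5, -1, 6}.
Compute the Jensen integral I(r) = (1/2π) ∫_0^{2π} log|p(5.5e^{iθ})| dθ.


Zeros: -1, 5, 6; r = 5.5.
Inside |z| < r: -1, 5. Outside (|z| ≥ r): 6.
p(0) = 30, so log|p(0)| = log(30) = 3.4012.
Apply Jensen: I(r) = log|p(0)| + Σ_k log(r/|z_k|), summed over zeros inside |z| < r.
  log(r/|z_k|) for z_k = 5: log(5.5/5) = 0.0953
  log(r/|z_k|) for z_k = -1: log(5.5/1) = 1.7047
  Outside zeros (6) contribute nothing to the Jensen sum.
Sum over inside zeros: 1.8001.
I(r) = log|p(0)| + (inside sum) = 3.4012 + 1.8001 = 5.2013.
Note: since some zeros are outside |z| ≤ r, the simplified n·log(r) form does NOT apply — only the inside zeros contribute.

I(r) ≈ 5.2013.


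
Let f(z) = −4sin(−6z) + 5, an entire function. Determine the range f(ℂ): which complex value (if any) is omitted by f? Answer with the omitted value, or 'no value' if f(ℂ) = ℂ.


Little Picard bounds the complement of f(ℂ) to at most one point.
sin is entire and surjective onto ℂ: for every w ∈ ℂ, sin(ζ) = w has a solution ζ ∈ ℂ (e.g., via the complex inverse arcsin). With ζ = −6z this gives z = ζ/(-6). Then -4·sin(−6z) takes every value in -4·ℂ = ℂ, and adding 5 is a bijection of ℂ. So f is surjective and omits no value. (Note: only on the real line is sin bounded by [−1, 1].)

Omitted value: no value.


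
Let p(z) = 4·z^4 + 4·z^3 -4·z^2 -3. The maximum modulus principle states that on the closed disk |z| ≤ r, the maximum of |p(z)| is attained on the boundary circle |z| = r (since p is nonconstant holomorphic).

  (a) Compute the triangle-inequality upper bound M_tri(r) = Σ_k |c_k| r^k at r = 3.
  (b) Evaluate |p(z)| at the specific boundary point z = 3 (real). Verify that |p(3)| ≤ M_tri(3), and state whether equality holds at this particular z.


Coefficients: c_0 = -3, c_1 = 0, c_2 = -4, c_3 = 4, c_4 = 4. Radius r = 3.
Part (a). Triangle bound: M_tri(r) = Σ_k |c_k| r^k
  = |-3|·3^0 + |0|·3^1 + |-4|·3^2 + |4|·3^3 + |4|·3^4
  = 3 + 0 + 36 + 108 + 324 = 471.
This bounds M(r) := max_{|z|=r} |p(z)| from above; equality holds iff all terms c_k z^k can be made to align in phase at a single z on |z|=r.
Part (b). At z = 3 (real, on the circle |z| = r):
  p(3) = (-3)·3^0 + (0)·3^1 + (-4)·3^2 + (4)·3^3 + (4)·3^4 = 393.
  |p(3)| = 393.
Check: |p(3)| = 393 ≤ 471 = M_tri(3). ✓ Equality does not hold at z = 3 (the coefficients have mixed signs, so the terms do not all align in phase there).

M_tri(3) = 471; |p(3)| = 393; equality at z=3: no.


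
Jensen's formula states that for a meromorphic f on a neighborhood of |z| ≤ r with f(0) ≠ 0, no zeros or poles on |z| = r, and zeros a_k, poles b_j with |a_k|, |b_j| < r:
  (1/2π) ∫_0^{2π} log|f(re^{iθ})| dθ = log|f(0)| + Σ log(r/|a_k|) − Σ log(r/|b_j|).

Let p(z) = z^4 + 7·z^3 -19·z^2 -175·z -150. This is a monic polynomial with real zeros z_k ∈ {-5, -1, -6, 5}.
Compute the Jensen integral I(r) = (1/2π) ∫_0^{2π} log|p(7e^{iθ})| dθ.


Zeros: -6, -5, -1, 5; r = 7.
Inside |z| < r: -6, -5, -1, 5. Outside (|z| ≥ r): ∅.
p(0) = -150, so log|p(0)| = log(150) = 5.0106.
Apply Jensen: I(r) = log|p(0)| + Σ_k log(r/|z_k|), summed over zeros inside |z| < r.
  log(r/|z_k|) for z_k = -5: log(7/5) = 0.3365
  log(r/|z_k|) for z_k = -1: log(7/1) = 1.9459
  log(r/|z_k|) for z_k = -6: log(7/6) = 0.1542
  log(r/|z_k|) for z_k = 5: log(7/5) = 0.3365
Sum over inside zeros: 2.7730.
I(r) = log|p(0)| + (inside sum) = 5.0106 + 2.7730 = 7.7836.
Closed form (all zeros inside, monic): I(r) = n·log(r) = 4·log(7) = 7.7836. ✓

I(r) ≈ 7.7836.


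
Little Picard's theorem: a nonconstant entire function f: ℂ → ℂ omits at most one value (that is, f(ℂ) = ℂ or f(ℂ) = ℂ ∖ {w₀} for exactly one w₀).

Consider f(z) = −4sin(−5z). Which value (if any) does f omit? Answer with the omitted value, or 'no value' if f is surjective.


Little Picard bounds the complement of f(ℂ) to at most one point.
sin is entire and surjective onto ℂ: for every w ∈ ℂ, sin(ζ) = w has a solution ζ ∈ ℂ (e.g., via the complex inverse arcsin). With ζ = −5z this gives z = ζ/(-5). Then -4·sin(−5z) takes every value in -4·ℂ = ℂ, and adding 0 is a bijection of ℂ. So f is surjective and omits no value. (Note: only on the real line is sin bounded by [−1, 1].)

Omitted value: no value.


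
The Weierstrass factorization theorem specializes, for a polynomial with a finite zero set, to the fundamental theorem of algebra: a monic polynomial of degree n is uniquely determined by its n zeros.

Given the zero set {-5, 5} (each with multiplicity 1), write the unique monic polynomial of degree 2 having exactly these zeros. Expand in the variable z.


The polynomial is p(z) = ∏_{α ∈ S} (z − α), where S = {-5, 5}.
Expanding the product yields: p(z) = z^2 -25.
The resulting polynomial has degree 2 and real coefficients as required.

p(z) = z^2 -25.


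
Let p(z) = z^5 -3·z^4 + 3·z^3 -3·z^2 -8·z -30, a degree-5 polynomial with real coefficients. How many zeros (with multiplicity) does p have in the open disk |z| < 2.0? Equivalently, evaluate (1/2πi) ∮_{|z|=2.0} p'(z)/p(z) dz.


The zeros of p are: (-1 + 1i), (-1 - 1i), (1 + 2i), (1 - 2i), 3.
Their magnitudes are: 1.414, 1.414, 2.236, 2.236, 3.
Zeros with |z| < R = 2.0: (-1 + 1i), (-1 - 1i).
Count = 2.
By the argument principle, (1/2πi) ∮_{|z|=R} p'(z)/p(z) dz equals exactly this count.

Number of zeros inside |z| < 2.0: 2.


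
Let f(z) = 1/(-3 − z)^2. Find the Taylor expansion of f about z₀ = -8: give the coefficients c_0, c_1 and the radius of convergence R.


Let w = z − z₀, so z = z₀ + w.
Then -3 − z = -3 − (z₀ + w) = (-3 − z₀) − w = 5 − w.
f(z) = 1/(5 − w)^2 = (1/(5)^2) · (1 − w/(5))^{−2}.
By the binomial series (1−u)^{−2} = Σ_{n≥0} C(n+1, 1) u^n for |u|<1, with u = w/(5):
  c_n = C(n+1, 1) / (5)^(n+2).
  c_0 = 1/(5)^2 = 1/25.
  c_1 = 2/(5)^3 = 2/125.
The series is valid for |w/d| < 1, i.e. |z − z₀| < |d|.
Radius of convergence: R = |-3 − z₀| = |5| = 5 (distance from z₀ to the singularity z = -3).

c_0 = 1/25, c_1 = 2/125; R = 5.


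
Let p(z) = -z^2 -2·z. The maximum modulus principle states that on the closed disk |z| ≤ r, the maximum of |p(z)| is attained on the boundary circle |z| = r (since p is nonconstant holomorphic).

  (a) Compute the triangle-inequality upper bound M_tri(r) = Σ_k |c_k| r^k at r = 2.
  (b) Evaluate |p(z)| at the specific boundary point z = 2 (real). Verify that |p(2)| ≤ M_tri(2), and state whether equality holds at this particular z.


Coefficients: c_0 = 0, c_1 = -2, c_2 = -1. Radius r = 2.
Part (a). Triangle bound: M_tri(r) = Σ_k |c_k| r^k
  = |0|·2^0 + |-2|·2^1 + |-1|·2^2
  = 0 + 4 + 4 = 8.
This bounds M(r) := max_{|z|=r} |p(z)| from above; equality holds iff all terms c_k z^k can be made to align in phase at a single z on |z|=r.
Part (b). At z = 2 (real, on the circle |z| = r):
  p(2) = (0)·2^0 + (-2)·2^1 + (-1)·2^2 = -8.
  |p(2)| = 8.
Since all nonzero coefficients share the same sign, |p(2)| = 8 = M_tri(2); the triangle bound is attained at z = 2, so in fact M(r) = 8.

M_tri(2) = 8; |p(2)| = 8; equality at z=2: yes.


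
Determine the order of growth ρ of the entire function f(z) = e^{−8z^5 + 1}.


|e^{−8z^5 + 1}| = e^{Re(-8·z^5) + 1} ≤ e^{8|z|^5 + 1} = e^{8r^5 + 1} on |z| = r, so ρ ≤ 5. Choosing z on |z|=r so that -8·z^5 is real positive (always possible by picking arg z appropriately) gives |f(z)| = e^{8r^5 + 1}, matching the bound. The additive constant 1 does not affect log log M(r) ~ 5·log r. Hence ρ = 5.
Therefore ρ = 5.

Order ρ = 5.


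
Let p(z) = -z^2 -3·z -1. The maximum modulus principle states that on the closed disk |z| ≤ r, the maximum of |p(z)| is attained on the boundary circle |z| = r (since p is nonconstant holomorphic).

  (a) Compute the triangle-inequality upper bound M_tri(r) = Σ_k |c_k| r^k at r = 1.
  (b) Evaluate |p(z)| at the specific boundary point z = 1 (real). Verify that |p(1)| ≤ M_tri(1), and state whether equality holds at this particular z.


Coefficients: c_0 = -1, c_1 = -3, c_2 = -1. Radius r = 1.
Part (a). Triangle bound: M_tri(r) = Σ_k |c_k| r^k
  = |-1|·1^0 + |-3|·1^1 + |-1|·1^2
  = 1 + 3 + 1 = 5.
This bounds M(r) := max_{|z|=r} |p(z)| from above; equality holds iff all terms c_k z^k can be made to align in phase at a single z on |z|=r.
Part (b). At z = 1 (real, on the circle |z| = r):
  p(1) = (-1)·1^0 + (-3)·1^1 + (-1)·1^2 = -5.
  |p(1)| = 5.
Since all nonzero coefficients share the same sign, |p(1)| = 5 = M_tri(1); the triangle bound is attained at z = 1, so in fact M(r) = 5.

M_tri(1) = 5; |p(1)| = 5; equality at z=1: yes.


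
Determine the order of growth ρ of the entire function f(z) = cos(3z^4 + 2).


Write cos(w) = (e^{iw} ± e^{−iw})/(2 or 2i), so |cos(w)| ≤ e^{|w|}. With w = 3z^4 + 2, |w| ≤ 3r^4 + 2 on |z|=r, giving M(r) ≤ e^{3r^4 + 2} and ρ ≤ 4. For the lower bound, choose z on |z|=r with 3z^4 purely imaginary of modulus 3r^4; then |cos(3z^4 + 2)| grows like e^{3r^4}/2, so ρ ≥ 4. Hence ρ = 4.
Therefore ρ = 4.

Order ρ = 4.


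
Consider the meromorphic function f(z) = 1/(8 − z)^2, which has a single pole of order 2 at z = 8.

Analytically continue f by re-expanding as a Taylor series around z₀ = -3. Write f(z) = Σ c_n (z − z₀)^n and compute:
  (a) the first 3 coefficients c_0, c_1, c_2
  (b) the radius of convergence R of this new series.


Let w = z − z₀, so z = z₀ + w.
Then 8 − z = 8 − (z₀ + w) = (8 − z₀) − w = 11 − w.
f(z) = 1/(11 − w)^2 = (1/(11)^2) · (1 − w/(11))^{−2}.
By the binomial series (1−u)^{−2} = Σ_{n≥0} C(n+1, 1) u^n for |u|<1, with u = w/(11):
  c_n = C(n+1, 1) / (11)^(n+2).
  c_0 = 1/(11)^2 = 1/121.
  c_1 = 2/(11)^3 = 2/1331.
  c_2 = 3/(11)^4 = 3/14641.
The series is valid for |w/d| < 1, i.e. |z − z₀| < |d|.
Radius of convergence: R = |8 − z₀| = |11| = 11 (distance from z₀ to the singularity z = 8).

c_0 = 1/121, c_1 = 2/1331, c_2 = 3/14641; R = 11.


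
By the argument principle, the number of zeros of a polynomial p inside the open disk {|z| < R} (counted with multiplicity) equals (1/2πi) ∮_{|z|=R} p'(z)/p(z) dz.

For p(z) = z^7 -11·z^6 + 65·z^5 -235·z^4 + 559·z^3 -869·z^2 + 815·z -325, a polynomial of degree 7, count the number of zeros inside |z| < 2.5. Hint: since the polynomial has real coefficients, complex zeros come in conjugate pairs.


The zeros of p are: 1, (2 + 3i), (2 - 3i), (1 + 2i), (1 - 2i), (2 + 1i), (2 - 1i).
Their magnitudes are: 1, 3.606, 3.606, 2.236, 2.236, 2.236, 2.236.
Zeros with |z| < R = 2.5: 1, (1 + 2i), (1 - 2i), (2 + 1i), (2 - 1i).
Count = 5.
By the argument principle, (1/2πi) ∮_{|z|=R} p'(z)/p(z) dz equals exactly this count.

Number of zeros inside |z| < 2.5: 5.


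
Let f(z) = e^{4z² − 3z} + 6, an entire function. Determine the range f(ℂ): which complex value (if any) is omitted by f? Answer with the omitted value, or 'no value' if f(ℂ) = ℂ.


Little Picard bounds the complement of f(ℂ) to at most one point.
The exponent g(z) = 4z² − 3z is a nonconstant polynomial, hence surjective onto ℂ. So e^{g(z)} takes every value in {e^w : w ∈ ℂ} = ℂ ∖ {0}. Adding 6 shifts the range to ℂ ∖ {6}. f omits exactly 6.

Omitted value: 6.


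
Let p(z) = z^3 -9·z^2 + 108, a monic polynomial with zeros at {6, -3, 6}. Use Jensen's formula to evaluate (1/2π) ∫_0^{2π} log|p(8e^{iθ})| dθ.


Zeros: -3, 6, 6; r = 8.
Inside |z| < r: -3, 6, 6. Outside (|z| ≥ r): ∅.
p(0) = 108, so log|p(0)| = log(108) = 4.6821.
Apply Jensen: I(r) = log|p(0)| + Σ_k log(r/|z_k|), summed over zeros inside |z| < r.
  log(r/|z_k|) for z_k = 6: log(8/6) = 0.2877
  log(r/|z_k|) for z_k = -3: log(8/3) = 0.9808
  log(r/|z_k|) for z_k = 6: log(8/6) = 0.2877
Sum over inside zeros: 1.5562.
I(r) = log|p(0)| + (inside sum) = 4.6821 + 1.5562 = 6.2383.
Closed form (all zeros inside, monic): I(r) = n·log(r) = 3·log(8) = 6.2383. ✓

I(r) ≈ 6.2383.


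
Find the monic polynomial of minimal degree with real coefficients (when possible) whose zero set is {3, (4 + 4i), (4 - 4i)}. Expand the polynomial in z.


The polynomial is p(z) = ∏_{α ∈ S} (z − α), where S = {3, (4 + 4i), (4 - 4i)}.
Expanding the product yields: p(z) = z^3 -11·z^2 + 56·z -96.
Note conjugate pairs combine to real quadratics: (z − (4+4i))(z − (4−4i)) = z² − 8z + 32.
The resulting polynomial has degree 3 and real coefficients as required.

p(z) = z^3 -11·z^2 + 56·z -96.


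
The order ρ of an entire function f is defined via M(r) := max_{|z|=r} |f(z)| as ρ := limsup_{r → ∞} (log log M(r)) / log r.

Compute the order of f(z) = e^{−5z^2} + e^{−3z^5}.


Each summand is entire of order 2 and 5 respectively (as in the single-exponential case). The order of a sum is at most the max of the orders, so ρ ≤ 5. For the lower bound: on |z|=r choose arg z so that -3z^5 is real positive; then |e^{-3z^5}| = e^{3r^5} while |e^{-5z^2}| ≤ e^{5r^2} = o(e^{3r^5}). So |f| ≥ e^{3r^5}(1 − o(1)) and ρ ≥ 5. Hence ρ = max(2, 5) = 5.
Therefore ρ = 5.

Order ρ = 5.


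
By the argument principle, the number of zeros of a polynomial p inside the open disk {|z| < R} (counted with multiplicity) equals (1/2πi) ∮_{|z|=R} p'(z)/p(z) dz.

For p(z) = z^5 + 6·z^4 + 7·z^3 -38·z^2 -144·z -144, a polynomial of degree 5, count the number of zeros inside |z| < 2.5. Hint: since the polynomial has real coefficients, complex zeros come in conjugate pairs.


The zeros of p are: -2, -3, (-2 + 2i), (-2 - 2i), 3.
Their magnitudes are: 2, 3, 2.828, 2.828, 3.
Zeros with |z| < R = 2.5: -2.
Count = 1.
By the argument principle, (1/2πi) ∮_{|z|=R} p'(z)/p(z) dz equals exactly this count.

Number of zeros inside |z| < 2.5: 1.


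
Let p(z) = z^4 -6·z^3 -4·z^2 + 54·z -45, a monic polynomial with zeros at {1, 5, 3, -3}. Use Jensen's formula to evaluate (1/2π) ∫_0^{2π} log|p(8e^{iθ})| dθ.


Zeros: -3, 1, 3, 5; r = 8.
Inside |z| < r: -3, 1, 3, 5. Outside (|z| ≥ r): ∅.
p(0) = -45, so log|p(0)| = log(45) = 3.8067.
Apply Jensen: I(r) = log|p(0)| + Σ_k log(r/|z_k|), summed over zeros inside |z| < r.
  log(r/|z_k|) for z_k = 1: log(8/1) = 2.0794
  log(r/|z_k|) for z_k = 5: log(8/5) = 0.4700
  log(r/|z_k|) for z_k = 3: log(8/3) = 0.9808
  log(r/|z_k|) for z_k = -3: log(8/3) = 0.9808
Sum over inside zeros: 4.5111.
I(r) = log|p(0)| + (inside sum) = 3.8067 + 4.5111 = 8.3178.
Closed form (all zeros inside, monic): I(r) = n·log(r) = 4·log(8) = 8.3178. ✓

I(r) ≈ 8.3178.


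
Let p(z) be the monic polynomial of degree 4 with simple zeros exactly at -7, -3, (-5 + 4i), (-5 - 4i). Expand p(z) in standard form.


The polynomial is p(z) = ∏_{α ∈ S} (z − α), where S = {-7, -3, (-5 + 4i), (-5 - 4i)}.
Expanding the product yields: p(z) = z^4 + 20·z^3 + 162·z^2 + 620·z + 861.
Note conjugate pairs combine to real quadratics: (z − (-5+4i))(z − (-5−4i)) = z² + 10z + 41.
The resulting polynomial has degree 4 and real coefficients as required.

p(z) = z^4 + 20·z^3 + 162·z^2 + 620·z + 861.


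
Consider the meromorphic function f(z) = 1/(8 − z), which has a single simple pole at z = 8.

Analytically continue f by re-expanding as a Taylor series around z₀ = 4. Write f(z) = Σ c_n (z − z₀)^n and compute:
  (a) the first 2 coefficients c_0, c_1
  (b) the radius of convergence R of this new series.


Let w = z − z₀, so z = z₀ + w.
Then 8 − z = 8 − (z₀ + w) = (8 − z₀) − w = 4 − w.
f(z) = 1/(4 − w) = (1/(4)) · 1/(1 − w/(4)) = Σ_{n≥0} w^n / (4)^(n+1).
So c_n = 1/(4)^(n+1):
  c_0 = 1/(4)^1 = 1/4.
  c_1 = 1/(4)^2 = 1/16.
The series is valid for |w/d| < 1, i.e. |z − z₀| < |d|.
Radius of convergence: R = |8 − z₀| = |4| = 4 (distance from z₀ to the singularity z = 8).

c_0 = 1/4, c_1 = 1/16; R = 4.


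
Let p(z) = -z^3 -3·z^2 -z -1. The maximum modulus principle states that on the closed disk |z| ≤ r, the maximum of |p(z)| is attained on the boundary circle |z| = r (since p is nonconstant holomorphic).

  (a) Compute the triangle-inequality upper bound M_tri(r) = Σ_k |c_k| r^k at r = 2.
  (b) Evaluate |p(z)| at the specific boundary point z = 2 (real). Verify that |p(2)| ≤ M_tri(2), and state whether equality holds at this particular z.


Coefficients: c_0 = -1, c_1 = -1, c_2 = -3, c_3 = -1. Radius r = 2.
Part (a). Triangle bound: M_tri(r) = Σ_k |c_k| r^k
  = |-1|·2^0 + |-1|·2^1 + |-3|·2^2 + |-1|·2^3
  = 1 + 2 + 12 + 8 = 23.
This bounds M(r) := max_{|z|=r} |p(z)| from above; equality holds iff all terms c_k z^k can be made to align in phase at a single z on |z|=r.
Part (b). At z = 2 (real, on the circle |z| = r):
  p(2) = (-1)·2^0 + (-1)·2^1 + (-3)·2^2 + (-1)·2^3 = -23.
  |p(2)| = 23.
Since all nonzero coefficients share the same sign, |p(2)| = 23 = M_tri(2); the triangle bound is attained at z = 2, so in fact M(r) = 23.

M_tri(2) = 23; |p(2)| = 23; equality at z=2: yes.


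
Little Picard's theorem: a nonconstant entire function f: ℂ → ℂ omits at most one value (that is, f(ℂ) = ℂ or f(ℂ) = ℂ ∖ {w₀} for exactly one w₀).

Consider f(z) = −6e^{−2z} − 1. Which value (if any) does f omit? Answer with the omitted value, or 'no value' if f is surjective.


Little Picard bounds the complement of f(ℂ) to at most one point.
e^{−2z} is never zero on ℂ, so -6·e^{−2z} takes every value in ℂ ∖ {0}. Adding -1 shifts the range to ℂ ∖ {-1}. Thus f omits exactly the value -1.

Omitted value: -1.


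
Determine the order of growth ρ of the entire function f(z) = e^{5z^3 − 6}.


|e^{5z^3 − 6}| = e^{Re(5·z^3) + -6} ≤ e^{5|z|^3 + -6} = e^{5r^3 + -6} on |z| = r, so ρ ≤ 3. Choosing z on |z|=r so that 5·z^3 is real positive (always possible by picking arg z appropriately) gives |f(z)| = e^{5r^3 + -6}, matching the bound. The additive constant -6 does not affect log log M(r) ~ 3·log r. Hence ρ = 3.
Therefore ρ = 3.

Order ρ = 3.


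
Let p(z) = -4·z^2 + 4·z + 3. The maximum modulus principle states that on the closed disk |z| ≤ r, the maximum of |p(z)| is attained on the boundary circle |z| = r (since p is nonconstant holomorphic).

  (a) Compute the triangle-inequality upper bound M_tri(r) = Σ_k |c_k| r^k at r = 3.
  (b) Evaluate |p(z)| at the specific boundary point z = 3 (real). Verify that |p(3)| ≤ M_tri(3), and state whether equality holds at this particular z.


Coefficients: c_0 = 3, c_1 = 4, c_2 = -4. Radius r = 3.
Part (a). Triangle bound: M_tri(r) = Σ_k |c_k| r^k
  = |3|·3^0 + |4|·3^1 + |-4|·3^2
  = 3 + 12 + 36 = 51.
This bounds M(r) := max_{|z|=r} |p(z)| from above; equality holds iff all terms c_k z^k can be made to align in phase at a single z on |z|=r.
Part (b). At z = 3 (real, on the circle |z| = r):
  p(3) = (3)·3^0 + (4)·3^1 + (-4)·3^2 = -21.
  |p(3)| = 21.
Check: |p(3)| = 21 ≤ 51 = M_tri(3). ✓ Equality does not hold at z = 3 (the coefficients have mixed signs, so the terms do not all align in phase there).

M_tri(3) = 51; |p(3)| = 21; equality at z=3: no.


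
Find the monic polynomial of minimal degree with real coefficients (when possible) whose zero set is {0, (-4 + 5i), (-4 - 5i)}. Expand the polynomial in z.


The polynomial is p(z) = ∏_{α ∈ S} (z − α), where S = {0, (-4 + 5i), (-4 - 5i)}.
Expanding the product yields: p(z) = z^3 + 8·z^2 + 41·z.
Note conjugate pairs combine to real quadratics: (z − (-4+5i))(z − (-4−5i)) = z² + 8z + 41.
The resulting polynomial has degree 3 and real coefficients as required.

p(z) = z^3 + 8·z^2 + 41·z.


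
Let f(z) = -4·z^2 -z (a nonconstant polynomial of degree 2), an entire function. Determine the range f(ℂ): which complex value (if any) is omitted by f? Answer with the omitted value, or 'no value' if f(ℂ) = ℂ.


Little Picard bounds the complement of f(ℂ) to at most one point.
For every w ∈ ℂ, the equation p(z) − w = 0 is a nonconstant polynomial in z and hence has at least one root by the fundamental theorem of algebra. So p is surjective onto ℂ, omitting no value.

Omitted value: no value.


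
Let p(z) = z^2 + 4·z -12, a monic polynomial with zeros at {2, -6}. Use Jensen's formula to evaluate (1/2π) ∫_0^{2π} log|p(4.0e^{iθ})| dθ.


Zeros: -6, 2; r = 4.0.
Inside |z| < r: 2. Outside (|z| ≥ r): -6.
p(0) = -12, so log|p(0)| = log(12) = 2.4849.
Apply Jensen: I(r) = log|p(0)| + Σ_k log(r/|z_k|), summed over zeros inside |z| < r.
  log(r/|z_k|) for z_k = 2: log(4.0/2) = 0.6931
  Outside zeros (-6) contribute nothing to the Jensen sum.
Sum over inside zeros: 0.6931.
I(r) = log|p(0)| + (inside sum) = 2.4849 + 0.6931 = 3.1781.
Note: since some zeros are outside |z| ≤ r, the simplified n·log(r) form does NOT apply — only the inside zeros contribute.

I(r) ≈ 3.1781.


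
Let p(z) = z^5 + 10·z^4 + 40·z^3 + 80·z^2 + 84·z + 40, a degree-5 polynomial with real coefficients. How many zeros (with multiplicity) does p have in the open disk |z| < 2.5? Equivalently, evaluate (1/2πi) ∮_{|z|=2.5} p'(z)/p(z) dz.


The zeros of p are: -2, (-3 + 1i), (-3 - 1i), (-1 + 1i), (-1 - 1i).
Their magnitudes are: 2, 3.162, 3.162, 1.414, 1.414.
Zeros with |z| < R = 2.5: -2, (-1 + 1i), (-1 - 1i).
Count = 3.
By the argument principle, (1/2πi) ∮_{|z|=R} p'(z)/p(z) dz equals exactly this count.

Number of zeros inside |z| < 2.5: 3.


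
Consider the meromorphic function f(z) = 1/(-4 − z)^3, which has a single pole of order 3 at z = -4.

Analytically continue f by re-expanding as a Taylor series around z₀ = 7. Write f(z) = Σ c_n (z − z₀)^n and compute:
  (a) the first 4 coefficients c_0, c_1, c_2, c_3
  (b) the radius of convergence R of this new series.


Let w = z − z₀, so z = z₀ + w.
Then -4 − z = -4 − (z₀ + w) = (-4 − z₀) − w = -11 − w.
f(z) = 1/(-11 − w)^3 = (1/(-11)^3) · (1 − w/(-11))^{−3}.
By the binomial series (1−u)^{−3} = Σ_{n≥0} C(n+2, 2) u^n for |u|<1, with u = w/(-11):
  c_n = C(n+2, 2) / (-11)^(n+3).
  c_0 = 1/(-11)^3 = -1/1331.
  c_1 = 3/(-11)^4 = 3/14641.
  c_2 = 6/(-11)^5 = -6/161051.
  c_3 = 10/(-11)^6 = 10/1771561.
The series is valid for |w/d| < 1, i.e. |z − z₀| < |d|.
Radius of convergence: R = |-4 − z₀| = |-11| = 11 (distance from z₀ to the singularity z = -4).

c_0 = -1/1331, c_1 = 3/14641, c_2 = -6/161051, c_3 = 10/1771561; R = 11.


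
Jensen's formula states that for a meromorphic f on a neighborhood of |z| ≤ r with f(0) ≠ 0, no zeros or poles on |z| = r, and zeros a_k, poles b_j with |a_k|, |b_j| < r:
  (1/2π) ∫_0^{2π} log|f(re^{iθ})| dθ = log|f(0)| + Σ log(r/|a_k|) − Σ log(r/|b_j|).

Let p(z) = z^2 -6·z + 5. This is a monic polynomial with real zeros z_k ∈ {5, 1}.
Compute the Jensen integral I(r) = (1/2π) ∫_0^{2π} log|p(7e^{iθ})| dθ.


Zeros: 1, 5; r = 7.
Inside |z| < r: 1, 5. Outside (|z| ≥ r): ∅.
p(0) = 5, so log|p(0)| = log(5) = 1.6094.
Apply Jensen: I(r) = log|p(0)| + Σ_k log(r/|z_k|), summed over zeros inside |z| < r.
  log(r/|z_k|) for z_k = 5: log(7/5) = 0.3365
  log(r/|z_k|) for z_k = 1: log(7/1) = 1.9459
Sum over inside zeros: 2.2824.
I(r) = log|p(0)| + (inside sum) = 1.6094 + 2.2824 = 3.8918.
Closed form (all zeros inside, monic): I(r) = n·log(r) = 2·log(7) = 3.8918. ✓

I(r) ≈ 3.8918.


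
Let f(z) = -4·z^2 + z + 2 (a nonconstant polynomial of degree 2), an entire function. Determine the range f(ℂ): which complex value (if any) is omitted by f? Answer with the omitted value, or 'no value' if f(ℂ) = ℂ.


Little Picard bounds the complement of f(ℂ) to at most one point.
For every w ∈ ℂ, the equation p(z) − w = 0 is a nonconstant polynomial in z and hence has at least one root by the fundamental theorem of algebra. So p is surjective onto ℂ, omitting no value.

Omitted value: no value.


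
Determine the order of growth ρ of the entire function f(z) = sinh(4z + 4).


sinh(w) is a linear combination of e^{iw} and e^{−iw} (or e^w, e^{−w} in the hyperbolic case), so |sinh(w)| ≤ e^{|w|}. With w = 4z + 4, |w| ≤ 4|z| + 4 = 4r + 4 on |z| = r, giving M(r) ≤ e^{4r + 4}, so ρ ≤ 1. On a suitable ray (z = it for sin/cos; z = t for sinh/cosh, t real → ∞), |sinh(4z + 4)| grows like e^{4|t|}/2, so ρ ≥ 1. Hence ρ = 1.
Therefore ρ = 1.

Order ρ = 1.


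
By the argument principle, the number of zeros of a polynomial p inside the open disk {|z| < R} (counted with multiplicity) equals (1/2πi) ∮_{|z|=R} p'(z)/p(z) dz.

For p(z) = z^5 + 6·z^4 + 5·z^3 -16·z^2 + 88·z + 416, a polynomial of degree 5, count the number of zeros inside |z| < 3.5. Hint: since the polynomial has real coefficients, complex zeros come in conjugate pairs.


The zeros of p are: -4, (-3 + 2i), (-3 - 2i), (2 + 2i), (2 - 2i).
Their magnitudes are: 4, 3.606, 3.606, 2.828, 2.828.
Zeros with |z| < R = 3.5: (2 + 2i), (2 - 2i).
Count = 2.
By the argument principle, (1/2πi) ∮_{|z|=R} p'(z)/p(z) dz equals exactly this count.

Number of zeros inside |z| < 3.5: 2.


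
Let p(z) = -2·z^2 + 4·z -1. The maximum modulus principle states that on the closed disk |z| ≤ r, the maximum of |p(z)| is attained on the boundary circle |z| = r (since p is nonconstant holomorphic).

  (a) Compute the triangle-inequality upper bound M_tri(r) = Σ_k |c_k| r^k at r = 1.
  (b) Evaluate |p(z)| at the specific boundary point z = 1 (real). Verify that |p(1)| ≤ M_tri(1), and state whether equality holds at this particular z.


Coefficients: c_0 = -1, c_1 = 4, c_2 = -2. Radius r = 1.
Part (a). Triangle bound: M_tri(r) = Σ_k |c_k| r^k
  = |-1|·1^0 + |4|·1^1 + |-2|·1^2
  = 1 + 4 + 2 = 7.
This bounds M(r) := max_{|z|=r} |p(z)| from above; equality holds iff all terms c_k z^k can be made to align in phase at a single z on |z|=r.
Part (b). At z = 1 (real, on the circle |z| = r):
  p(1) = (-1)·1^0 + (4)·1^1 + (-2)·1^2 = 1.
  |p(1)| = 1.
Check: |p(1)| = 1 ≤ 7 = M_tri(1). ✓ Equality does not hold at z = 1 (the coefficients have mixed signs, so the terms do not all align in phase there).

M_tri(1) = 7; |p(1)| = 1; equality at z=1: no.


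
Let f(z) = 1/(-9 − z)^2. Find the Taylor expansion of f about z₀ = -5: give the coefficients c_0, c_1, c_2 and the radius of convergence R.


Let w = z − z₀, so z = z₀ + w.
Then -9 − z = -9 − (z₀ + w) = (-9 − z₀) − w = -4 − w.
f(z) = 1/(-4 − w)^2 = (1/(-4)^2) · (1 − w/(-4))^{−2}.
By the binomial series (1−u)^{−2} = Σ_{n≥0} C(n+1, 1) u^n for |u|<1, with u = w/(-4):
  c_n = C(n+1, 1) / (-4)^(n+2).
  c_0 = 1/(-4)^2 = 1/16.
  c_1 = 2/(-4)^3 = -1/32.
  c_2 = 3/(-4)^4 = 3/256.
The series is valid for |w/d| < 1, i.e. |z − z₀| < |d|.
Radius of convergence: R = |-9 − z₀| = |-4| = 4 (distance from z₀ to the singularity z = -9).

c_0 = 1/16, c_1 = -1/32, c_2 = 3/256; R = 4.


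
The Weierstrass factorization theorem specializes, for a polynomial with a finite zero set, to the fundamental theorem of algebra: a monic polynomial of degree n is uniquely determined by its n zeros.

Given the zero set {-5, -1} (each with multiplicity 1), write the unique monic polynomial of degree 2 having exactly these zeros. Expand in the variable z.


The polynomial is p(z) = ∏_{α ∈ S} (z − α), where S = {-5, -1}.
Expanding the product yields: p(z) = z^2 + 6·z + 5.
The resulting polynomial has degree 2 and real coefficients as required.

p(z) = z^2 + 6·z + 5.


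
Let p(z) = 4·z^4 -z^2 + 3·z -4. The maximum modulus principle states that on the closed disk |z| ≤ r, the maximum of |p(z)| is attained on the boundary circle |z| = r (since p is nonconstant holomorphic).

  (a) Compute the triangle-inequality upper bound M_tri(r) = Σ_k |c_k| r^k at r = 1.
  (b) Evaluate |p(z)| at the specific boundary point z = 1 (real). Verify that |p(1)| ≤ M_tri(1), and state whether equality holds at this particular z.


Coefficients: c_0 = -4, c_1 = 3, c_2 = -1, c_3 = 0, c_4 = 4. Radius r = 1.
Part (a). Triangle bound: M_tri(r) = Σ_k |c_k| r^k
  = |-4|·1^0 + |3|·1^1 + |-1|·1^2 + |0|·1^3 + |4|·1^4
  = 4 + 3 + 1 + 0 + 4 = 12.
This bounds M(r) := max_{|z|=r} |p(z)| from above; equality holds iff all terms c_k z^k can be made to align in phase at a single z on |z|=r.
Part (b). At z = 1 (real, on the circle |z| = r):
  p(1) = (-4)·1^0 + (3)·1^1 + (-1)·1^2 + (0)·1^3 + (4)·1^4 = 2.
  |p(1)| = 2.
Check: |p(1)| = 2 ≤ 12 = M_tri(1). ✓ Equality does not hold at z = 1 (the coefficients have mixed signs, so the terms do not all align in phase there).

M_tri(1) = 12; |p(1)| = 2; equality at z=1: no.


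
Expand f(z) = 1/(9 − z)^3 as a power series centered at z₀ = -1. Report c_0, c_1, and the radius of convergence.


Let w = z − z₀, so z = z₀ + w.
Then 9 − z = 9 − (z₀ + w) = (9 − z₀) − w = 10 − w.
f(z) = 1/(10 − w)^3 = (1/(10)^3) · (1 − w/(10))^{−3}.
By the binomial series (1−u)^{−3} = Σ_{n≥0} C(n+2, 2) u^n for |u|<1, with u = w/(10):
  c_n = C(n+2, 2) / (10)^(n+3).
  c_0 = 1/(10)^3 = 1/1000.
  c_1 = 3/(10)^4 = 3/10000.
The series is valid for |w/d| < 1, i.e. |z − z₀| < |d|.
Radius of convergence: R = |9 − z₀| = |10| = 10 (distance from z₀ to the singularity z = 9).

c_0 = 1/1000, c_1 = 3/10000; R = 10.


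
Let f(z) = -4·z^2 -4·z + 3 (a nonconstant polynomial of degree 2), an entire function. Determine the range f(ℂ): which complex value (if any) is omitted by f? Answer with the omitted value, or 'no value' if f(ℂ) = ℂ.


Little Picard bounds the complement of f(ℂ) to at most one point.
For every w ∈ ℂ, the equation p(z) − w = 0 is a nonconstant polynomial in z and hence has at least one root by the fundamental theorem of algebra. So p is surjective onto ℂ, omitting no value.

Omitted value: no value.


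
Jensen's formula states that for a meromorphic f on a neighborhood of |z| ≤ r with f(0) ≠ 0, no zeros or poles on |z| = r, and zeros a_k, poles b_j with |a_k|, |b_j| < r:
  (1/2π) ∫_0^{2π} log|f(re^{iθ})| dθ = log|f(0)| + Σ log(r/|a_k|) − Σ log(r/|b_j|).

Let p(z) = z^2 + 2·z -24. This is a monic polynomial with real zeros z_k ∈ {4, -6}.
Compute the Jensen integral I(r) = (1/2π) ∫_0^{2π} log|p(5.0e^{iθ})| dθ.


Zeros: -6, 4; r = 5.0.
Inside |z| < r: 4. Outside (|z| ≥ r): -6.
p(0) = -24, so log|p(0)| = log(24) = 3.1781.
Apply Jensen: I(r) = log|p(0)| + Σ_k log(r/|z_k|), summed over zeros inside |z| < r.
  log(r/|z_k|) for z_k = 4: log(5.0/4) = 0.2231
  Outside zeros (-6) contribute nothing to the Jensen sum.
Sum over inside zeros: 0.2231.
I(r) = log|p(0)| + (inside sum) = 3.1781 + 0.2231 = 3.4012.
Note: since some zeros are outside |z| ≤ r, the simplified n·log(r) form does NOT apply — only the inside zeros contribute.

I(r) ≈ 3.4012.


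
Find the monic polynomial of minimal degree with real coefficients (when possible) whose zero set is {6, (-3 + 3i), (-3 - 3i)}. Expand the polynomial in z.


The polynomial is p(z) = ∏_{α ∈ S} (z − α), where S = {6, (-3 + 3i), (-3 - 3i)}.
Expanding the product yields: p(z) = z^3 -18·z -108.
Note conjugate pairs combine to real quadratics: (z − (-3+3i))(z − (-3−3i)) = z² + 6z + 18.
The resulting polynomial has degree 3 and real coefficients as required.

p(z) = z^3 -18·z -108.


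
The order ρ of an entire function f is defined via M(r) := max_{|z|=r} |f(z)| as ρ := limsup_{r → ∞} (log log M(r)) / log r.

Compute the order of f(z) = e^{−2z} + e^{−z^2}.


Each summand is entire of order 1 and 2 respectively (as in the single-exponential case). The order of a sum is at most the max of the orders, so ρ ≤ 2. For the lower bound: on |z|=r choose arg z so that -1z^2 is real positive; then |e^{-1z^2}| = e^{1r^2} while |e^{-2z}| ≤ e^{2r^1} = o(e^{1r^2}). So |f| ≥ e^{1r^2}(1 − o(1)) and ρ ≥ 2. Hence ρ = max(1, 2) = 2.
Therefore ρ = 2.

Order ρ = 2.


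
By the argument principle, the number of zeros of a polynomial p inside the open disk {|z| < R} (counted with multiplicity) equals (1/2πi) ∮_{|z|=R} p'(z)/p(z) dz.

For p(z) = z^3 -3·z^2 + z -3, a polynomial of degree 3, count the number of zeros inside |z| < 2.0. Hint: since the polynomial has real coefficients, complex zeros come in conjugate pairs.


The zeros of p are: 3, (0 + 1i), (0 - 1i).
Their magnitudes are: 3, 1, 1.
Zeros with |z| < R = 2.0: (0 + 1i), (0 - 1i).
Count = 2.
By the argument principle, (1/2πi) ∮_{|z|=R} p'(z)/p(z) dz equals exactly this count.

Number of zeros inside |z| < 2.0: 2.


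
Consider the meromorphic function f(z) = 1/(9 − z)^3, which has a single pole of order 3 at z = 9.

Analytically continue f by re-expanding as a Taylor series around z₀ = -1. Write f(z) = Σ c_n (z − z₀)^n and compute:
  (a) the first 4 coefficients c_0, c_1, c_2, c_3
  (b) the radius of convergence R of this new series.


Let w = z − z₀, so z = z₀ + w.
Then 9 − z = 9 − (z₀ + w) = (9 − z₀) − w = 10 − w.
f(z) = 1/(10 − w)^3 = (1/(10)^3) · (1 − w/(10))^{−3}.
By the binomial series (1−u)^{−3} = Σ_{n≥0} C(n+2, 2) u^n for |u|<1, with u = w/(10):
  c_n = C(n+2, 2) / (10)^(n+3).
  c_0 = 1/(10)^3 = 1/1000.
  c_1 = 3/(10)^4 = 3/10000.
  c_2 = 6/(10)^5 = 3/50000.
  c_3 = 10/(10)^6 = 1/100000.
The series is valid for |w/d| < 1, i.e. |z − z₀| < |d|.
Radius of convergence: R = |9 − z₀| = |10| = 10 (distance from z₀ to the singularity z = 9).

c_0 = 1/1000, c_1 = 3/10000, c_2 = 3/50000, c_3 = 1/100000; R = 10.


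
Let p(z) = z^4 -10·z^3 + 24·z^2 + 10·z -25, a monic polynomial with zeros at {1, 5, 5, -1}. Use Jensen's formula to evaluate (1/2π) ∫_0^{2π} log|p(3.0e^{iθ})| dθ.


Zeros: -1, 1, 5, 5; r = 3.0.
Inside |z| < r: -1, 1. Outside (|z| ≥ r): 5, 5.
p(0) = -25, so log|p(0)| = log(25) = 3.2189.
Apply Jensen: I(r) = log|p(0)| + Σ_k log(r/|z_k|), summed over zeros inside |z| < r.
  log(r/|z_k|) for z_k = 1: log(3.0/1) = 1.0986
  log(r/|z_k|) for z_k = -1: log(3.0/1) = 1.0986
  Outside zeros (5, 5) contribute nothing to the Jensen sum.
Sum over inside zeros: 2.1972.
I(r) = log|p(0)| + (inside sum) = 3.2189 + 2.1972 = 5.4161.
Note: since some zeros are outside |z| ≤ r, the simplified n·log(r) form does NOT apply — only the inside zeros contribute.

I(r) ≈ 5.4161.


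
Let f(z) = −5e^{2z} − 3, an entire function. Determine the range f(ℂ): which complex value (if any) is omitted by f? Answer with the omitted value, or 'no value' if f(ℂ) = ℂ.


Little Picard bounds the complement of f(ℂ) to at most one point.
e^{2z} is never zero on ℂ, so -5·e^{2z} takes every value in ℂ ∖ {0}. Adding -3 shifts the range to ℂ ∖ {-3}. Thus f omits exactly the value -3.

Omitted value: -3.


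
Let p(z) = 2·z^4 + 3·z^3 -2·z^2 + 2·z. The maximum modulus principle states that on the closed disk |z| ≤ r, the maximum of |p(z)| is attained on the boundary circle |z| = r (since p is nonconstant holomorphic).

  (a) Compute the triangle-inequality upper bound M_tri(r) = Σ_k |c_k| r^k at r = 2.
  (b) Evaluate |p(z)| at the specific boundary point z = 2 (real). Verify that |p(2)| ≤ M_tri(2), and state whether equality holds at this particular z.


Coefficients: c_0 = 0, c_1 = 2, c_2 = -2, c_3 = 3, c_4 = 2. Radius r = 2.
Part (a). Triangle bound: M_tri(r) = Σ_k |c_k| r^k
  = |0|·2^0 + |2|·2^1 + |-2|·2^2 + |3|·2^3 + |2|·2^4
  = 0 + 4 + 8 + 24 + 32 = 68.
This bounds M(r) := max_{|z|=r} |p(z)| from above; equality holds iff all terms c_k z^k can be made to align in phase at a single z on |z|=r.
Part (b). At z = 2 (real, on the circle |z| = r):
  p(2) = (0)·2^0 + (2)·2^1 + (-2)·2^2 + (3)·2^3 + (2)·2^4 = 52.
  |p(2)| = 52.
Check: |p(2)| = 52 ≤ 68 = M_tri(2). ✓ Equality does not hold at z = 2 (the coefficients have mixed signs, so the terms do not all align in phase there).

M_tri(2) = 68; |p(2)| = 52; equality at z=2: no.


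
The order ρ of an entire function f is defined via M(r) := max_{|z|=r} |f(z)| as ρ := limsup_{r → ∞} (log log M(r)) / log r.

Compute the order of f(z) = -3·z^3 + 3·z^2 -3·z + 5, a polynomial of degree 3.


|f(z)| ≤ Σ|c_k|·r^k = O(r^3) as r → ∞. Polynomial growth is O(e^{r^ε}) for every ε > 0 (since r^3/e^{r^ε} → 0), so ρ ≤ ε for all ε > 0, i.e. ρ = 0. Every nonconstant polynomial has order 0.
Therefore ρ = 0.

Order ρ = 0.


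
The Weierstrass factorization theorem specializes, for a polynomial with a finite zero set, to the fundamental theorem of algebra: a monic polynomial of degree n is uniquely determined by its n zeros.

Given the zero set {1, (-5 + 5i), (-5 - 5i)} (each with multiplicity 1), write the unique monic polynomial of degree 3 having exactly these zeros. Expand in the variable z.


The polynomial is p(z) = ∏_{α ∈ S} (z − α), where S = {1, (-5 + 5i), (-5 - 5i)}.
Expanding the product yields: p(z) = z^3 + 9·z^2 + 40·z -50.
Note conjugate pairs combine to real quadratics: (z − (-5+5i))(z − (-5−5i)) = z² + 10z + 50.
The resulting polynomial has degree 3 and real coefficients as required.

p(z) = z^3 + 9·z^2 + 40·z -50.


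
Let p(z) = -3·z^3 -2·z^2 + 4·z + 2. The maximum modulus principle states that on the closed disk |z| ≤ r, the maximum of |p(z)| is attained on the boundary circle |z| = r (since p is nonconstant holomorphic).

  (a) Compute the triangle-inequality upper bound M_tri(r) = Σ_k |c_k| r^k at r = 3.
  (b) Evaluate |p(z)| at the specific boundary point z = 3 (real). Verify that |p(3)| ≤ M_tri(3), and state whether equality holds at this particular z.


Coefficients: c_0 = 2, c_1 = 4, c_2 = -2, c_3 = -3. Radius r = 3.
Part (a). Triangle bound: M_tri(r) = Σ_k |c_k| r^k
  = |2|·3^0 + |4|·3^1 + |-2|·3^2 + |-3|·3^3
  = 2 + 12 + 18 + 81 = 113.
This bounds M(r) := max_{|z|=r} |p(z)| from above; equality holds iff all terms c_k z^k can be made to align in phase at a single z on |z|=r.
Part (b). At z = 3 (real, on the circle |z| = r):
  p(3) = (2)·3^0 + (4)·3^1 + (-2)·3^2 + (-3)·3^3 = -85.
  |p(3)| = 85.
Check: |p(3)| = 85 ≤ 113 = M_tri(3). ✓ Equality does not hold at z = 3 (the coefficients have mixed signs, so the terms do not all align in phase there).

M_tri(3) = 113; |p(3)| = 85; equality at z=3: no.
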